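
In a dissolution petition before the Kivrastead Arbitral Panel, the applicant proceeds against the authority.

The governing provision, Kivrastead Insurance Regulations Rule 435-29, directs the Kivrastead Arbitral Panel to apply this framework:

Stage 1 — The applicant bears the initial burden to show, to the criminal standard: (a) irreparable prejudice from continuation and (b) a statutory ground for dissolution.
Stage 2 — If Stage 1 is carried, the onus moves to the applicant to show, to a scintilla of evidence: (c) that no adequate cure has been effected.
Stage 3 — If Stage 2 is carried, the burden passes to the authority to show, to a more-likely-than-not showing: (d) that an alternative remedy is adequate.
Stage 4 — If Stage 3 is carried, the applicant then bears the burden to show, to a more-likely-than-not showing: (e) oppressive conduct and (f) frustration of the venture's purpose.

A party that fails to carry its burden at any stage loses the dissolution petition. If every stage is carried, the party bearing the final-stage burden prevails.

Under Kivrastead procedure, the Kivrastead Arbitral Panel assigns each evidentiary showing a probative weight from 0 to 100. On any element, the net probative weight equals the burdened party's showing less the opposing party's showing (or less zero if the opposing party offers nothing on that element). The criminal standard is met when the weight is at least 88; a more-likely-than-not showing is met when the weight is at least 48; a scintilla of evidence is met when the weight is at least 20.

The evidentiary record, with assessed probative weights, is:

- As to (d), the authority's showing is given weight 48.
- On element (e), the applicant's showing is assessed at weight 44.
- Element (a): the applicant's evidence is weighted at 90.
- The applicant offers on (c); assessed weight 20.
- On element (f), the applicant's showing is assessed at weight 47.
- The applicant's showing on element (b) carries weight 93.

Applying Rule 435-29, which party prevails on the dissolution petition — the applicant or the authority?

authority

Stage 1 (applicant, the criminal standard, weight is at least 88): (a) 90 ≥ 88 — meets; (b) 93 ≥ 88 — meets.
  All elements met. The applicant retains the burden for Stage 2.
Stage 2 (applicant, a scintilla of evidence, weight is at least 20): (c) 20 ≥ 20 — meets.
  All elements met. The burden passes to the authority.
Stage 3 (authority, a more-likely-than-not showing, weight is at least 48): (d) 48 ≥ 48 — meets.
  The authority carries Stage 3; the applicant now bears the burden.
Stage 4 (applicant, a more-likely-than-not showing, weight is at least 48): (e) 44 < 48 — fails; (f) 47 < 48 — fails.
  Not every element is met, so the applicant fails to carry Stage 4.
The analysis ends at Stage 4; the authority prevails.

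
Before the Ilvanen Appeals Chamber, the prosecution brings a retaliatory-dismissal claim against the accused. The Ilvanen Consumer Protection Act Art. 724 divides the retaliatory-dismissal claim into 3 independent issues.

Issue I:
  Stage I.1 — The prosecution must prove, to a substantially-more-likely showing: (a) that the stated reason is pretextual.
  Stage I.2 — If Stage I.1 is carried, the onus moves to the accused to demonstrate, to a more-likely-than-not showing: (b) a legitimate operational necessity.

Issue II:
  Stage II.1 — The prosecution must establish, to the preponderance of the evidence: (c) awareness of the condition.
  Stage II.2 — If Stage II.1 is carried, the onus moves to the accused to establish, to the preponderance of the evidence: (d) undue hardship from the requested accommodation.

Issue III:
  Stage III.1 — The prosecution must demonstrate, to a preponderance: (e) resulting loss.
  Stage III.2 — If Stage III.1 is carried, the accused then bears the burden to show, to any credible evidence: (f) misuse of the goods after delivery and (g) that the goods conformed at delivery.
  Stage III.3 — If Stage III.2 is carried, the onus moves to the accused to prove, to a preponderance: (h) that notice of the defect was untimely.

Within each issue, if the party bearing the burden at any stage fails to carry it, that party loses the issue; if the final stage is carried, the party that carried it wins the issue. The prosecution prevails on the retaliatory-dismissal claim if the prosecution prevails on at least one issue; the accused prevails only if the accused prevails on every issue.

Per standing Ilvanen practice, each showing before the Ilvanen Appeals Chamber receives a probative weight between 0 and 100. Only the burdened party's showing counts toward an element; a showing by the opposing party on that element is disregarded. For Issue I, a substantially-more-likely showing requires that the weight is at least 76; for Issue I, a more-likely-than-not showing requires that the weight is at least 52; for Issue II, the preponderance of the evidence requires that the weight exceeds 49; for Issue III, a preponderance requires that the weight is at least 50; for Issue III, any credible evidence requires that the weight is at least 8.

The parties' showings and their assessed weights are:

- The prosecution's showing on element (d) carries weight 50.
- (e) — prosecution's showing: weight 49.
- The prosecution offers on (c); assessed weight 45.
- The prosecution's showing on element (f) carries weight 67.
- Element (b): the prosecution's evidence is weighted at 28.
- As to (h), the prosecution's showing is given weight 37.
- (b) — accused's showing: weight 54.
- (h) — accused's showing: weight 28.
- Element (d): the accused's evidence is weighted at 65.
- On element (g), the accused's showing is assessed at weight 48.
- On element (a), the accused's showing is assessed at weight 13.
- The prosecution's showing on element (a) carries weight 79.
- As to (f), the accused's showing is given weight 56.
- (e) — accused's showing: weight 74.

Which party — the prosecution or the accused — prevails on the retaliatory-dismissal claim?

accused

— Issue I —
Stage I.1 — burden on prosecution; standard: a substantially-more-likely showing (weight is at least 76).
    (a): 79 (accused's 13 disregarded) ≥ 76 [met]
  The prosecution carries Stage I.1; the accused now bears the burden.
Stage I.2 — burden on accused; standard: a more-likely-than-not showing (weight is at least 52).
    (b): 54 (prosecution's 28 disregarded) ≥ 52 [met]
  All elements met at the final stage.
With every stage satisfied, the accused prevails on this issue.
— Issue II —
Stage II.1 — burden on prosecution; standard: the preponderance of the evidence (weight exceeds 49).
    (c): 45 ≤ 49 [not met]
  Stage II.1 not carried; the prosecution fails its burden.
The accused prevails on this issue.
— Issue III —
At Stage III.1 the prosecution must meet a preponderance (weight is at least 50): on (e) the weight is 49 (the accused's 74 is given no effect), which does not reach 50, so (e) does not meet the standard.
  Not every element is met, so the prosecution fails to carry Stage III.1.
The accused prevails on this issue.
Per-issue: Issue I → accused; Issue II → accused; Issue III → accused. The prosecution must prevail on at least one issue; overall, the accused prevails.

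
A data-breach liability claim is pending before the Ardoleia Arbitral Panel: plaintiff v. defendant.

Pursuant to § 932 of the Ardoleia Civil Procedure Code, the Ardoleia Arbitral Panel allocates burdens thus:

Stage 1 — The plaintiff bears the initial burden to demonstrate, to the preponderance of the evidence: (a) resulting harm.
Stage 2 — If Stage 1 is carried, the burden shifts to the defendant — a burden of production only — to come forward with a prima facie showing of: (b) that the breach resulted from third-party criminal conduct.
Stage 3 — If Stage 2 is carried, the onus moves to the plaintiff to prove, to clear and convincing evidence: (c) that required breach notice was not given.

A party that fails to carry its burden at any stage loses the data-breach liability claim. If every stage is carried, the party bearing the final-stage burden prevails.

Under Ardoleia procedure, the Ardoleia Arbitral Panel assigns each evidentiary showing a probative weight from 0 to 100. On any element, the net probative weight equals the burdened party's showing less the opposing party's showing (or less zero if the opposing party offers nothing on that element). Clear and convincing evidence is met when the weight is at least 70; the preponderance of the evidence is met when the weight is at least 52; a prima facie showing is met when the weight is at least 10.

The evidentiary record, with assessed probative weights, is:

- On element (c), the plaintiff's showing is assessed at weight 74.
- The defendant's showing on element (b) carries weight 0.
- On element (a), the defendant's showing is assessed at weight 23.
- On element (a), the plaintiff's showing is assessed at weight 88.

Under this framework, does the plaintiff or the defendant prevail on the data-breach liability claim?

Stage 1 (plaintiff, the preponderance of the evidence, weight is at least 52): (a) net 88−23=65 ≥ 52 — meets.
  All elements met. The burden passes to the defendant.
Stage 2 (defendant, a prima facie showing, weight is at least 10): (b) 0 < 10 — fails.
  Not every element is met, so the defendant fails to carry Stage 2.
The analysis ends at Stage 2; the plaintiff prevails.

plaintiff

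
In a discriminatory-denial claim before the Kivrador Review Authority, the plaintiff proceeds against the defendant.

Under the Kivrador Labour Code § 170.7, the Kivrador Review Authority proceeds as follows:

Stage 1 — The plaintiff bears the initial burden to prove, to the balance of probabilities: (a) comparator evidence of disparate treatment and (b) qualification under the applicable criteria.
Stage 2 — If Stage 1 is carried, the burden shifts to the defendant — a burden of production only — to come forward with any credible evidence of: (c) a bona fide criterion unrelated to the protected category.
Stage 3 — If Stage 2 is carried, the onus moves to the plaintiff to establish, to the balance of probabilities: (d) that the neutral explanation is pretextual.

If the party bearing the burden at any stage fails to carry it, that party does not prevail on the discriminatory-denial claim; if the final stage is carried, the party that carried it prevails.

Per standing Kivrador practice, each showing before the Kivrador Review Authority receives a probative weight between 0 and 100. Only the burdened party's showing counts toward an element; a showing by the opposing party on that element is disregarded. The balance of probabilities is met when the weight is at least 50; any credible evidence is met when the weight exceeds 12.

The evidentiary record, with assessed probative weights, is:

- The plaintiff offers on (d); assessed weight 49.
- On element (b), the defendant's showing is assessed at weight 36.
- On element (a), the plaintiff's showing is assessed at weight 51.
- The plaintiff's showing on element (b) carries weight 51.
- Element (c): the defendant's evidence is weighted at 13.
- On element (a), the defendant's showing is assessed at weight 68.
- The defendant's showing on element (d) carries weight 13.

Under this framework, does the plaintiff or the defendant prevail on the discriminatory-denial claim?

Stage 1 (plaintiff, the balance of probabilities, weight is at least 50): (a) 51 (defendant's 68 disregarded) ≥ 50 — meets; (b) 51 (defendant's 36 disregarded) ≥ 50 — meets.
  Stage 1 carried; the burden shifts to the defendant.
Stage 2 (defendant, any credible evidence, weight exceeds 12): (c) 13 > 12 — meets.
  All elements met. The burden passes to the plaintiff.
Stage 3 (plaintiff, the balance of probabilities, weight is at least 50): (d) 49 (defendant's 13 disregarded) < 50 — fails.
  Not every element is met, so the plaintiff fails to carry Stage 3.
The defendant prevails.

defendant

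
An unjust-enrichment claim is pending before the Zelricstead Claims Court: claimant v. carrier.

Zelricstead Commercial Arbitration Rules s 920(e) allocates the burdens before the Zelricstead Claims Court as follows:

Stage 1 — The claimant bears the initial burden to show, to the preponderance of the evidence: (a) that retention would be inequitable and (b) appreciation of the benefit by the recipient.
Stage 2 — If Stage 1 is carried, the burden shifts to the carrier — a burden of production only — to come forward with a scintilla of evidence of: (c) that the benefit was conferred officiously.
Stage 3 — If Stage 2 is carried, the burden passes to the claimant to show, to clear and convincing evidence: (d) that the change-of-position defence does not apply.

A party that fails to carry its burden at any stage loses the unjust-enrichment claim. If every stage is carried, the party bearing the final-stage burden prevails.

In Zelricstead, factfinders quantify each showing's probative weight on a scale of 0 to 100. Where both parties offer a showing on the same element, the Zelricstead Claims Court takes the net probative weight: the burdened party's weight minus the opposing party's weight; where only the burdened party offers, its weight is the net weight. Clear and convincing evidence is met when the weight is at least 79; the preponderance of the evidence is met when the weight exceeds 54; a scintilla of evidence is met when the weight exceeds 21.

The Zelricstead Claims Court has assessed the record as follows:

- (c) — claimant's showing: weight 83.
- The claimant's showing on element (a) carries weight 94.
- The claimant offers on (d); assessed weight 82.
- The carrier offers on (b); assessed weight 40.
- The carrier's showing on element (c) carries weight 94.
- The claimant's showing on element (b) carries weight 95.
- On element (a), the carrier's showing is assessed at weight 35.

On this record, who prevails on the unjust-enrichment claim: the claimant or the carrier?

claimant

At Stage 1 the claimant must meet the preponderance of the evidence (weight exceeds 54): on (a) the weight is 94 less the opposing 35 gives net 59, which does exceed 54, so (a) meets the standard; on (b) the weight is 95 less the opposing 40 gives net 55, > 54, so (b) meets the standard.
  All elements met. The burden passes to the carrier.
At Stage 2 the carrier must meet a scintilla of evidence (weight exceeds 21): on (c) the weight is 94 less the opposing 83 gives net 11, which does not exceed 21, so (c) does not meet the standard.
  Not every element is met, so the carrier fails to carry Stage 2.
The analysis ends at Stage 2; the claimant prevails.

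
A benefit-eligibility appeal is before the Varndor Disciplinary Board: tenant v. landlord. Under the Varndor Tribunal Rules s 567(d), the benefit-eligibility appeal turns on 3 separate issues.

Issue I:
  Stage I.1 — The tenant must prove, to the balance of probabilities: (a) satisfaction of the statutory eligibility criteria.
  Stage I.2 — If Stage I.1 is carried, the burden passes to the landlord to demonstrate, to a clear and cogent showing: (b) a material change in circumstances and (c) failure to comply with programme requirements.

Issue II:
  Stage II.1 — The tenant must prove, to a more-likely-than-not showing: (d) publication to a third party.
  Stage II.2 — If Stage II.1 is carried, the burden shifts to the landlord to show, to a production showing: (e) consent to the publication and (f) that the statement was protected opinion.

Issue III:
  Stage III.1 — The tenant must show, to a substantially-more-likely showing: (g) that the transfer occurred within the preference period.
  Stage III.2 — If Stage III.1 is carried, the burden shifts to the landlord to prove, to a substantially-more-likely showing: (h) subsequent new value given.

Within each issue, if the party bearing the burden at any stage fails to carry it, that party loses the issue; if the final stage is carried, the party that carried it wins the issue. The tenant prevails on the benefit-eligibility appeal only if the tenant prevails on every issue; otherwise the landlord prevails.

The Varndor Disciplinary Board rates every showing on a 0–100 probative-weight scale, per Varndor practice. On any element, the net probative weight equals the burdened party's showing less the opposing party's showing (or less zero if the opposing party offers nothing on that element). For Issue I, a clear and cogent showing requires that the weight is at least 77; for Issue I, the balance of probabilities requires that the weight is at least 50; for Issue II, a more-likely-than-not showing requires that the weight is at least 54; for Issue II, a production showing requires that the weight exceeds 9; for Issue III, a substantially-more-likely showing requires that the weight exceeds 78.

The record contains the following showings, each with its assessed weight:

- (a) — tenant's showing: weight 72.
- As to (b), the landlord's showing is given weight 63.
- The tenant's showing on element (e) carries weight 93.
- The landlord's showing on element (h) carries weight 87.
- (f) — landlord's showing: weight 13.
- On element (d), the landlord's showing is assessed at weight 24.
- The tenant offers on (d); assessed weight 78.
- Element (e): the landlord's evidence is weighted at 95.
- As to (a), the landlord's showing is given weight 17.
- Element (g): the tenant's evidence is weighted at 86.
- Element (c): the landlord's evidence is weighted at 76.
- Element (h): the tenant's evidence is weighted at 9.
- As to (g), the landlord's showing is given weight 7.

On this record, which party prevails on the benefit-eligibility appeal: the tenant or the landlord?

tenant

— Issue I —
Stage I.1 — burden on tenant; standard: the balance of probabilities (weight is at least 50).
    (a): 72 − 17 = 55 ≥ 50 [met]
  All elements met. The burden passes to the landlord.
Stage I.2 — burden on landlord; standard: a clear and cogent showing (weight is at least 77).
    (b): 63 < 77 [not met]
    (c): 76 < 77 [not met]
  Not every element is met, so the landlord fails to carry Stage I.2.
The analysis ends at Stage I.2; the tenant prevails on this issue.
— Issue II —
Stage II.1 (tenant, a more-likely-than-not showing, weight is at least 54): (d) net 78−24=54 ≥ 54 — meets.
  The tenant carries Stage II.1; the landlord now bears the burden.
Stage II.2 (landlord, a production showing, weight exceeds 9): (e) net 95−93=2 ≤ 9 — fails; (f) 13 > 9 — meets.
  The landlord does not carry Stage II.2.
The analysis ends at Stage II.2; the tenant prevails on this issue.
— Issue III —
At Stage III.1 the tenant must meet a substantially-more-likely showing (weight exceeds 78): on (g) the weight is 86 less the opposing 7 gives net 79, > 78, so (g) meets the standard.
  All elements met. The burden passes to the landlord.
At Stage III.2 the landlord must meet a substantially-more-likely showing (weight exceeds 78): on (h) the weight is 87 less the opposing 9 gives net 78, which does not exceed 78, so (h) does not meet the standard.
  Stage III.2 not carried; the landlord fails its burden.
So the tenant prevails on this issue.
Per-issue: Issue I → tenant; Issue II → tenant; Issue III → tenant. The tenant must prevail on every issue; overall, the tenant prevails.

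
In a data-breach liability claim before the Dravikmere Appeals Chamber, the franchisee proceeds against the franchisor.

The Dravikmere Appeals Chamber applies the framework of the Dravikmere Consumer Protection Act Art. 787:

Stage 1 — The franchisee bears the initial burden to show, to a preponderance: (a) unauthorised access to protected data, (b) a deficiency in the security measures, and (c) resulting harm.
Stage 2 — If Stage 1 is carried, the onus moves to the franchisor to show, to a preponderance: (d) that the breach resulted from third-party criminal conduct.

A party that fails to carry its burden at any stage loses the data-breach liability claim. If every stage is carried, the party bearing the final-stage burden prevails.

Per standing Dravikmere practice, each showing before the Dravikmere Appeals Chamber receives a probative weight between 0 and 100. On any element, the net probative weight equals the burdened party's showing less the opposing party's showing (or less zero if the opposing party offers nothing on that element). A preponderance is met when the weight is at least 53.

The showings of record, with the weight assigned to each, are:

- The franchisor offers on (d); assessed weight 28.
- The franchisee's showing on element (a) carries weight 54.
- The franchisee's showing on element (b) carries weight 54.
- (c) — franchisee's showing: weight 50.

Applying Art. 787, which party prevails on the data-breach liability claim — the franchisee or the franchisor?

Stage 1 (franchisee, a preponderance, weight is at least 53): (a) 54 ≥ 53 — meets; (b) 54 ≥ 53 — meets; (c) 50 < 53 — fails.
  Stage 1 not carried; the franchisee fails its burden.
The franchisor prevails.

franchisor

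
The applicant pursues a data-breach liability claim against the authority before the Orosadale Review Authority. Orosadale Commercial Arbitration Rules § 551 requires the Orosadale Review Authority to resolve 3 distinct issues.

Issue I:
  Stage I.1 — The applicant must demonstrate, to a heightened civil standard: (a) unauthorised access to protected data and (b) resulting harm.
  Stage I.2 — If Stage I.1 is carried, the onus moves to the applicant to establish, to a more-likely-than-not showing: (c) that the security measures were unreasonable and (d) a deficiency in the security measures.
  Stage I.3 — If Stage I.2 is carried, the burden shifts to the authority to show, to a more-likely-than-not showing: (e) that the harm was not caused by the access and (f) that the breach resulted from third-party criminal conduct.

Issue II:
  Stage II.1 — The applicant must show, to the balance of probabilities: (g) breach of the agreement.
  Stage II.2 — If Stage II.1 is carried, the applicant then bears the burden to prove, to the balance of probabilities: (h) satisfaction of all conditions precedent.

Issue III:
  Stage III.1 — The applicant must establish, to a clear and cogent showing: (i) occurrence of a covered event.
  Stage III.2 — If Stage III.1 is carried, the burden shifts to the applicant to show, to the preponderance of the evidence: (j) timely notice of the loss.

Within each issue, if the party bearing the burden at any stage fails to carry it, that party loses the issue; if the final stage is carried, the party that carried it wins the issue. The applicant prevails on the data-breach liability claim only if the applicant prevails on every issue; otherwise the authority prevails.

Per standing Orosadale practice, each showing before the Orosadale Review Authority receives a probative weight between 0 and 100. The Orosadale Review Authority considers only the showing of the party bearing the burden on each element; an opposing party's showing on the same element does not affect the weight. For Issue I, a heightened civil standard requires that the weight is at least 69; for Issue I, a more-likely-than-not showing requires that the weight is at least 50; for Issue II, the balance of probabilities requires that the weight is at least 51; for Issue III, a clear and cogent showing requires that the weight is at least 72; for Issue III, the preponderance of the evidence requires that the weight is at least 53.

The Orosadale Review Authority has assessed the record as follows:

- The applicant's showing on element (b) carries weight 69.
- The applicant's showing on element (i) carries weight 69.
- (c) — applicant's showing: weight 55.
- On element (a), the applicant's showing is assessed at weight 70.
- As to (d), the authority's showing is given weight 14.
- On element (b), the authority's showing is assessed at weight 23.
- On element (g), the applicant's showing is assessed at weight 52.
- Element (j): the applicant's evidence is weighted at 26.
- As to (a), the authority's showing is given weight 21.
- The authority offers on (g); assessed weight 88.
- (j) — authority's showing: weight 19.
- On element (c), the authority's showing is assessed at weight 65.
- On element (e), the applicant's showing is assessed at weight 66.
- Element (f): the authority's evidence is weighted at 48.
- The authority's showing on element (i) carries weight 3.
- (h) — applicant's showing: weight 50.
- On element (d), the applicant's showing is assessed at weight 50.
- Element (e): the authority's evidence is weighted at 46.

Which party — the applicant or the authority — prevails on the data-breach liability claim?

authority

— Issue I —
At Stage I.1 the applicant must meet a heightened civil standard (weight is at least 69): on (a) the weight is 70 (the authority's 21 is given no effect), which does reach 69, so (a) meets the standard; on (b) the weight is 69 (the authority's 23 is given no effect), which does reach 69, so (b) meets the standard.
  Stage I.1 is satisfied; the applicant continues to bear the burden.
At Stage I.2 the applicant must meet a more-likely-than-not showing (weight is at least 50): on (c) the weight is 55 (the authority's 65 is given no effect), ≥ 50, so (c) meets the standard; on (d) the weight is 50 (the authority's 14 is given no effect), which does reach 50, so (d) meets the standard.
  All elements met. The burden passes to the authority.
At Stage I.3 the authority must meet a more-likely-than-not showing (weight is at least 50): on (e) the weight is 46 (the applicant's 66 is given no effect), which does not reach 50, so (e) does not meet the standard; on (f) the weight is 48, < 50, so (f) does not meet the standard.
  Stage I.3 not carried; the authority fails its burden.
So the applicant prevails on this issue.
— Issue II —
Stage II.1 — burden on applicant; standard: the balance of probabilities (weight is at least 51).
    (g): 52 (authority's 88 disregarded) ≥ 51 [met]
  Stage II.1 is satisfied; the applicant continues to bear the burden.
Stage II.2 — burden on applicant; standard: the balance of probabilities (weight is at least 51).
    (h): 50 < 51 [not met]
  Not every element is met, so the applicant fails to carry Stage II.2.
The authority prevails on this issue.
— Issue III —
Stage III.1 — burden on applicant; standard: a clear and cogent showing (weight is at least 72).
    (i): 69 (authority's 3 disregarded) < 72 [not met]
  The applicant does not carry Stage III.1.
So the authority prevails on this issue.
Per-issue: Issue I → applicant; Issue II → authority; Issue III → authority. The applicant must prevail on every issue; overall, the authority prevails.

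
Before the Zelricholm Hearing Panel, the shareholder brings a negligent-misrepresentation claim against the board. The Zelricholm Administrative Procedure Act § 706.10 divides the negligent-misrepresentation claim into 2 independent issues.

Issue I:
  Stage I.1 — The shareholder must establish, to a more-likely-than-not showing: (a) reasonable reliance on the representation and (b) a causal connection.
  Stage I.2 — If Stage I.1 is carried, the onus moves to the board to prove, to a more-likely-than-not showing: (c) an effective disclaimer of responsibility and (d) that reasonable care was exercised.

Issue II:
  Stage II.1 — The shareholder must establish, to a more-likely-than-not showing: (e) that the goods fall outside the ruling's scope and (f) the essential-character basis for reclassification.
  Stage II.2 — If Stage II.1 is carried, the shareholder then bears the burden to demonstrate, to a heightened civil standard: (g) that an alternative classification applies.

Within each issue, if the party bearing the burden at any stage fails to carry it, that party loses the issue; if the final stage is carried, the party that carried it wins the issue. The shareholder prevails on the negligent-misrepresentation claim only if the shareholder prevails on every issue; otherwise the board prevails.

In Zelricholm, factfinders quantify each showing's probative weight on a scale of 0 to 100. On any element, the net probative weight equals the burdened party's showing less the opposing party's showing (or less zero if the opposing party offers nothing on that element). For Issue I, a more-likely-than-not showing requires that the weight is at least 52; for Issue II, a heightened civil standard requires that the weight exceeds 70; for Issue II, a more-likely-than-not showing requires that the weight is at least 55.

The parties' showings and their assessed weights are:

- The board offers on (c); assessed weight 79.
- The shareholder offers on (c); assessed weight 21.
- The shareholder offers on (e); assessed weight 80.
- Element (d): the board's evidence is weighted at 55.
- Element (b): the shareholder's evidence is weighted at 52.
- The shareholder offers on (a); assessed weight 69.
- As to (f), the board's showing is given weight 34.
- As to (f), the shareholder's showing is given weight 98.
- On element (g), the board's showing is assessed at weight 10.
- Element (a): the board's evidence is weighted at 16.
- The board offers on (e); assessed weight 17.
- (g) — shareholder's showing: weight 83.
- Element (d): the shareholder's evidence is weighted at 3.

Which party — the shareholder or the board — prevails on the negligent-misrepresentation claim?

board

— Issue I —
At Stage I.1 the shareholder must meet a more-likely-than-not showing (weight is at least 52): on (a) the weight is 69 less the opposing 16 gives net 53, which does reach 52, so (a) meets the standard; on (b) the weight is 52, ≥ 52, so (b) meets the standard.
  Stage I.1 carried; the burden shifts to the board.
At Stage I.2 the board must meet a more-likely-than-not showing (weight is at least 52): on (c) the weight is 79 less the opposing 21 gives net 58, which does reach 52, so (c) meets the standard; on (d) the weight is 55 less the opposing 3 gives net 52, ≥ 52, so (d) meets the standard.
  All elements met at the final stage.
All stages carried — the board prevails on this issue.
— Issue II —
At Stage II.1 the shareholder must meet a more-likely-than-not showing (weight is at least 55): on (e) the weight is 80 less the opposing 17 gives net 63, ≥ 55, so (e) meets the standard; on (f) the weight is 98 less the opposing 34 gives net 64, which does reach 55, so (f) meets the standard.
  Stage II.1 carried; the burden remains with the shareholder.
At Stage II.2 the shareholder must meet a heightened civil standard (weight exceeds 70): on (g) the weight is 83 less the opposing 10 gives net 73, > 70, so (g) meets the standard.
  Stage II.2 carried; the final stage is satisfied.
All stages carried — the shareholder prevails on this issue.
Per-issue: Issue I → board; Issue II → shareholder. The shareholder must prevail on every issue; overall, the board prevails.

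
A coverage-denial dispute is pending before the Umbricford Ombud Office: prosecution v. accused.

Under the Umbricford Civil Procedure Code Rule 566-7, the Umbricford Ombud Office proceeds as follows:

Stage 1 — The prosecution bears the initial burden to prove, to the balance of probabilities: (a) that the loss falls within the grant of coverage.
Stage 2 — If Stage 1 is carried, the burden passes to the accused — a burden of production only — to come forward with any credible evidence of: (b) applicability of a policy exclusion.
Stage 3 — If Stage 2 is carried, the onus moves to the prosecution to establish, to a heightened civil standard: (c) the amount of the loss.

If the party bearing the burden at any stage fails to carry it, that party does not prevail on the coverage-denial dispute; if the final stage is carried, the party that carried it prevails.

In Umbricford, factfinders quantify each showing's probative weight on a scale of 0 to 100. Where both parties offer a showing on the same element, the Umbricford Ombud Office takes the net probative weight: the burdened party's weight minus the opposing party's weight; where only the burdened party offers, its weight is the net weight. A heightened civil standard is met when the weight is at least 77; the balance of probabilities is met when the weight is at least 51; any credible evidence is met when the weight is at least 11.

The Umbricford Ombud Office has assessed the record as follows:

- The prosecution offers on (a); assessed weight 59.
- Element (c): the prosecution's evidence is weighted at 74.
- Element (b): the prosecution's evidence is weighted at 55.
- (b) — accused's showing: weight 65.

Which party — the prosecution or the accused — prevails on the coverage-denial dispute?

Stage 1 — burden on prosecution; standard: the balance of probabilities (weight is at least 51).
    (a): 59 ≥ 51 [met]
  All elements met. The burden passes to the accused.
Stage 2 — burden on accused; standard: any credible evidence (weight is at least 11).
    (b): 65 − 55 = 10 < 11 [not met]
  Not every element is met, so the accused fails to carry Stage 2.
The analysis ends at Stage 2; the prosecution prevails.

prosecution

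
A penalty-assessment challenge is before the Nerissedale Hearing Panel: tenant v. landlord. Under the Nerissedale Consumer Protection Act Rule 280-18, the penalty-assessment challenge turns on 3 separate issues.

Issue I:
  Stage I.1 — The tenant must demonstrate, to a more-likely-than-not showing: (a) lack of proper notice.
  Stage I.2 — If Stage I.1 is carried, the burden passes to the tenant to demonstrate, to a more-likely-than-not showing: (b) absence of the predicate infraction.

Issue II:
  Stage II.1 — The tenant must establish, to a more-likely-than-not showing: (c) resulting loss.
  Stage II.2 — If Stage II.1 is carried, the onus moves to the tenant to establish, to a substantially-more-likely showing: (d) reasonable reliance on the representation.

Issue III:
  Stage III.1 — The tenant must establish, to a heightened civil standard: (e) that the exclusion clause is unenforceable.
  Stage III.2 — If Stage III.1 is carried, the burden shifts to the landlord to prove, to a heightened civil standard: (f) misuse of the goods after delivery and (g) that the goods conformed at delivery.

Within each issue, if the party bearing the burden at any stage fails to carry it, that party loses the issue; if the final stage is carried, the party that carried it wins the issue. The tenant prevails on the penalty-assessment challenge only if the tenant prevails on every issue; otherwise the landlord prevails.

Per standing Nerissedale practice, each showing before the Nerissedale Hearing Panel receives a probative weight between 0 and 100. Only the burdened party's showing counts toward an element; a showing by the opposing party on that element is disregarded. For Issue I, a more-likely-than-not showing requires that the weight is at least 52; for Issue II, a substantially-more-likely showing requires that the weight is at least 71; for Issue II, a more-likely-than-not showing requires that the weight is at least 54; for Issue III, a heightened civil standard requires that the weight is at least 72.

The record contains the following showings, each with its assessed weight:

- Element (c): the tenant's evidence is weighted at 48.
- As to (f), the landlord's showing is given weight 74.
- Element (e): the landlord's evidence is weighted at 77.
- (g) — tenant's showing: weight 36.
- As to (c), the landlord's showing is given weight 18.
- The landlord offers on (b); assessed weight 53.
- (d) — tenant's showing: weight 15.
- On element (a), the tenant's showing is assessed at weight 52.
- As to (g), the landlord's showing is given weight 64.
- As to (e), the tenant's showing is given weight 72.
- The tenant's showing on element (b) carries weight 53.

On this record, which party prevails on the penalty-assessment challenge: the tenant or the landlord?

landlord

— Issue I —
At Stage I.1 the tenant must meet a more-likely-than-not showing (weight is at least 52): on (a) the weight is 52, which does reach 52, so (a) meets the standard.
  All elements met. The tenant retains the burden for Stage I.2.
At Stage I.2 the tenant must meet a more-likely-than-not showing (weight is at least 52): on (b) the weight is 53 (the landlord's 53 is given no effect), which does reach 52, so (b) meets the standard.
  The tenant carries the last stage.
All stages carried — the tenant prevails on this issue.
— Issue II —
At Stage II.1 the tenant must meet a more-likely-than-not showing (weight is at least 54): on (c) the weight is 48 (the landlord's 18 is given no effect), < 54, so (c) does not meet the standard.
  Stage II.1 not carried; the tenant fails its burden.
The landlord prevails on this issue.
— Issue III —
At Stage III.1 the tenant must meet a heightened civil standard (weight is at least 72): on (e) the weight is 72 (the landlord's 77 is given no effect), ≥ 72, so (e) meets the standard.
  The tenant carries Stage III.1; the landlord now bears the burden.
At Stage III.2 the landlord must meet a heightened civil standard (weight is at least 72): on (f) the weight is 74, ≥ 72, so (f) meets the standard; on (g) the weight is 64 (the tenant's 36 is given no effect), < 72, so (g) does not meet the standard.
  The landlord does not carry Stage III.2.
The analysis ends at Stage III.2; the tenant prevails on this issue.
Per-issue: Issue I → tenant; Issue II → landlord; Issue III → tenant. The tenant must prevail on every issue; overall, the landlord prevails.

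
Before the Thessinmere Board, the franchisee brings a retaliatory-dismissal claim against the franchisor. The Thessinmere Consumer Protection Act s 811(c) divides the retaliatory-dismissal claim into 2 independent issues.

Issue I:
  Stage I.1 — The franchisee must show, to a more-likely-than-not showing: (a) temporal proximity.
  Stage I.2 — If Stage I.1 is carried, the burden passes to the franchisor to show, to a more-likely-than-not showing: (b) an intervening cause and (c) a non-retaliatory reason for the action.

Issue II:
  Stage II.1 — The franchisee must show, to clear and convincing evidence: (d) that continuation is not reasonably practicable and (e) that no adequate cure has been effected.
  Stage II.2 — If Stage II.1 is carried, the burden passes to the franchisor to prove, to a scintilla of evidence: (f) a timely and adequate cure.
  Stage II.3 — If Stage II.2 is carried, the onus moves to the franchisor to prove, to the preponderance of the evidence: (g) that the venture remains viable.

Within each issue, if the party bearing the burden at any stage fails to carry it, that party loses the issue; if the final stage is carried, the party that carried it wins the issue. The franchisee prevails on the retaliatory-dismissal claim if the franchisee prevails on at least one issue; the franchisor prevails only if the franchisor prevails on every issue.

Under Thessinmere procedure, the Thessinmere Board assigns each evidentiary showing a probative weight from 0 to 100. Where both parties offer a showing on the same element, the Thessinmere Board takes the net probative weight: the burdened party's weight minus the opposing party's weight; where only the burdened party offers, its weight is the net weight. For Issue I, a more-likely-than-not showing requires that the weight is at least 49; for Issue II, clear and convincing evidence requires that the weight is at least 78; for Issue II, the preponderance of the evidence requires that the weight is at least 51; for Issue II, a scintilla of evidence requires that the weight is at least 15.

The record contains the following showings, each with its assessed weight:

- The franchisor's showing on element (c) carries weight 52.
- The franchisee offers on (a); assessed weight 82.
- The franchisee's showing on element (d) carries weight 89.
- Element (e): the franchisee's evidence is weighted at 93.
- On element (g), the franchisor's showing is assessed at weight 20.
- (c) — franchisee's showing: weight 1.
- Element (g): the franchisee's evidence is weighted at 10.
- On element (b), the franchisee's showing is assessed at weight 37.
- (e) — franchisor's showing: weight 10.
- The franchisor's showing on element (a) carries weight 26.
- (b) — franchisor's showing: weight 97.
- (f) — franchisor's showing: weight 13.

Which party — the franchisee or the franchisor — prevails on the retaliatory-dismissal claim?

— Issue I —
Stage I.1 — burden on franchisee; standard: a more-likely-than-not showing (weight is at least 49).
    (a): 82 − 26 = 56 ≥ 49 [met]
  The franchisee carries Stage I.1; the franchisor now bears the burden.
Stage I.2 — burden on franchisor; standard: a more-likely-than-not showing (weight is at least 49).
    (b): 97 − 37 = 60 ≥ 49 [met]
    (c): 52 − 1 = 51 ≥ 49 [met]
  The franchisor carries the last stage.
All stages carried — the franchisor prevails on this issue.
— Issue II —
At Stage II.1 the franchisee must meet clear and convincing evidence (weight is at least 78): on (d) the weight is 89, ≥ 78, so (d) meets the standard; on (e) the weight is 93 less the opposing 10 gives net 83, which does reach 78, so (e) meets the standard.
  Stage II.1 is satisfied; the onus moves to the franchisor.
At Stage II.2 the franchisor must meet a scintilla of evidence (weight is at least 15): on (f) the weight is 13, which does not reach 15, so (f) does not meet the standard.
  Not every element is met, so the franchisor fails to carry Stage II.2.
So the franchisee prevails on this issue.
Per-issue: Issue I → franchisor; Issue II → franchisee. The franchisee must prevail on at least one issue; overall, the franchisee prevails.

franchisee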